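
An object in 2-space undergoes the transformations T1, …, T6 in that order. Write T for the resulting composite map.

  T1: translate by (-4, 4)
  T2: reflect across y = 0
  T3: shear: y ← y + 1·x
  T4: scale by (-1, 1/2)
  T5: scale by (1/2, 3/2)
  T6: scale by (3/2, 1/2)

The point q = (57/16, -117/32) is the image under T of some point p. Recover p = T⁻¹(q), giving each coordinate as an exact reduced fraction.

T1 = [1 0 -4; 0 1 4; 0 0 1]
T2·T1 = [1 0 -4; 0 -1 -4; 0 0 1]
T3·…·T1 = [1 0 -4; 1 -1 -8; 0 0 1]
T4·…·T1 = [-1 0 4; 1/2 -1/2 -4; 0 0 1]
T5·…·T1 = [-1/2 0 2; 3/4 -3/4 -6; 0 0 1]
T6·…·T1 = [-3/4 0 3; 3/8 -3/8 -3; 0 0 1]
det M = 9/32; M⁻¹ = [-4/3 0 4; -4/3 -8/3 -4; 0 0 1]
M⁻¹ · (57/16, -117/32)ᵀ = (-3/4, 1)ᵀ

p = (-3/4, 1)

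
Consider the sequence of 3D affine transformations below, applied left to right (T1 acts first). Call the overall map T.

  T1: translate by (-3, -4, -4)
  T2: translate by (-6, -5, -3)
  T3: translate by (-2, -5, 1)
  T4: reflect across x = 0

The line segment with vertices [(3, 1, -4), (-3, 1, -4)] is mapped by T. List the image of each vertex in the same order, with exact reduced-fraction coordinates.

T1 translate by (-3, -4, -4): (3, 1, -4) → (0, -3, -8); (-3, 1, -4) → (-6, -3, -8)
T2 translate by (-6, -5, -3): (0, -3, -8) → (-6, -8, -11); (-6, -3, -8) → (-12, -8, -11)
T3 translate by (-2, -5, 1): (-6, -8, -11) → (-8, -13, -10); (-12, -8, -11) → (-14, -13, -10)
T4 reflect across x = 0: (-8, -13, -10) → (8, -13, -10); (-14, -13, -10) → (14, -13, -10)

image vertices: (8, -13, -10), (14, -13, -10)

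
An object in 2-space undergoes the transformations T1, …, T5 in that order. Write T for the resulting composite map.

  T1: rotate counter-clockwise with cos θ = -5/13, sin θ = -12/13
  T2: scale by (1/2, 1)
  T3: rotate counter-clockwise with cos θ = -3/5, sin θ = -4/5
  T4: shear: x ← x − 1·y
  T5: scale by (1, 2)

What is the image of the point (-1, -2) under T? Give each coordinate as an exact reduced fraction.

T1 rotate counter-clockwise with cos θ = -5/13, sin θ = -12/13: (-1, -2) → (-19/13, 22/13)
T2 scale by (1/2, 1): (-19/13, 22/13) → (-19/26, 22/13)
T3 rotate counter-clockwise with cos θ = -3/5, sin θ = -4/5: (-19/26, 22/13) → (233/130, -28/65)
T4 shear: x ← x − 1·y: (233/130, -28/65) → (289/130, -28/65)
T5 scale by (1, 2): (289/130, -28/65) → (289/130, -56/65)

T(p) = (289/130, -56/65)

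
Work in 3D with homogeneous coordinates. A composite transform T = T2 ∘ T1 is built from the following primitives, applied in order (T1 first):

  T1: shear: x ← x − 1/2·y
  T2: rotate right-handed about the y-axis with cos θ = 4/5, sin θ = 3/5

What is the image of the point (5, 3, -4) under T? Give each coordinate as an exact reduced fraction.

T1 shear: x ← x − 1/2·y: (5, 3, -4) → (7/2, 3, -4)
T2 rotate right-handed about the y-axis with cos θ = 4/5, sin θ = 3/5: (7/2, 3, -4) → (2/5, 3, -53/10)

T(p) = (2/5, 3, -53/10)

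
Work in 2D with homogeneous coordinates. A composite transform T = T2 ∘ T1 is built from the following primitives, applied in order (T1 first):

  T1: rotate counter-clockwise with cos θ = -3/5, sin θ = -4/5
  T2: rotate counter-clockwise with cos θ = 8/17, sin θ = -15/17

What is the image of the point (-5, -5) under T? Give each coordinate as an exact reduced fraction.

T1 rotate counter-clockwise with cos θ = -3/5, sin θ = -4/5: (-5, -5) → (-1, 7)
T2 rotate counter-clockwise with cos θ = 8/17, sin θ = -15/17: (-1, 7) → (97/17, 71/17)

T(p) = (97/17, 71/17)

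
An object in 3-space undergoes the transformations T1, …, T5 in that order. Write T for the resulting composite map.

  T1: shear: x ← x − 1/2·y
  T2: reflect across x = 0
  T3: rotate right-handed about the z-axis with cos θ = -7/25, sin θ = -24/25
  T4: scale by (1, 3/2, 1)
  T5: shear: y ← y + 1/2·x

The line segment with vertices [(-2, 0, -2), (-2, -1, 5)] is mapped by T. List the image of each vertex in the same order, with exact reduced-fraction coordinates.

image vertices: (-14/25, -79/25, -2), (-69/50, -243/100, 5)

T1 shear: x ← x − 1/2·y: (-2, 0, -2) → (-2, 0, -2); (-2, -1, 5) → (-3/2, -1, 5)
T2 reflect across x = 0: (-2, 0, -2) → (2, 0, -2); (-3/2, -1, 5) → (3/2, -1, 5)
T3 rotate right-handed about the z-axis with cos θ = -7/25, sin θ = -24/25: (2, 0, -2) → (-14/25, -48/25, -2); (3/2, -1, 5) → (-69/50, -29/25, 5)
T4 scale by (1, 3/2, 1): (-14/25, -48/25, -2) → (-14/25, -72/25, -2); (-69/50, -29/25, 5) → (-69/50, -87/50, 5)
T5 shear: y ← y + 1/2·x: (-14/25, -72/25, -2) → (-14/25, -79/25, -2); (-69/50, -87/50, 5) → (-69/50, -243/100, 5)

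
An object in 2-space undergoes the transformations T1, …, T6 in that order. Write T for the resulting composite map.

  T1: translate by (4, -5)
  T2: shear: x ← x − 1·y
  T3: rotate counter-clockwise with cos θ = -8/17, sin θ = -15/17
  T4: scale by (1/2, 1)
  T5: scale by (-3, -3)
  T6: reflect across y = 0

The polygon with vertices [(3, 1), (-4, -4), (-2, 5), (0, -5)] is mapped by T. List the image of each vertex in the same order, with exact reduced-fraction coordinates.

image vertices: (222/17, -399/17), (621/34, -189/17), (24/17, -90/17), (393/17, -390/17)

T1 translate by (4, -5): (3, 1) → (7, -4); (-4, -4) → (0, -9); (-2, 5) → (2, 0); (0, -5) → (4, -10)
T2 shear: x ← x − 1·y: (7, -4) → (11, -4); (0, -9) → (9, -9); (2, 0) → (2, 0); (4, -10) → (14, -10)
T3 rotate counter-clockwise with cos θ = -8/17, sin θ = -15/17: (11, -4) → (-148/17, -133/17); (9, -9) → (-207/17, -63/17); (2, 0) → (-16/17, -30/17); (14, -10) → (-262/17, -130/17)
T4 scale by (1/2, 1): (-148/17, -133/17) → (-74/17, -133/17); (-207/17, -63/17) → (-207/34, -63/17); (-16/17, -30/17) → (-8/17, -30/17); (-262/17, -130/17) → (-131/17, -130/17)
T5 scale by (-3, -3): (-74/17, -133/17) → (222/17, 399/17); (-207/34, -63/17) → (621/34, 189/17); (-8/17, -30/17) → (24/17, 90/17); (-131/17, -130/17) → (393/17, 390/17)
T6 reflect across y = 0: (222/17, 399/17) → (222/17, -399/17); (621/34, 189/17) → (621/34, -189/17); (24/17, 90/17) → (24/17, -90/17); (393/17, 390/17) → (393/17, -390/17)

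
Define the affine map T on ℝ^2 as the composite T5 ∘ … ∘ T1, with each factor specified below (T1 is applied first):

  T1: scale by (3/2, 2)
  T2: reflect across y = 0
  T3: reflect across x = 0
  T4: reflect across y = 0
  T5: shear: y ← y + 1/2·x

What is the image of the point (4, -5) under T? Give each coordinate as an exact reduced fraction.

T(p) = (-6, -13)

T1 scale by (3/2, 2): (4, -5) → (6, -10)
T2 reflect across y = 0: (6, -10) → (6, 10)
T3 reflect across x = 0: (6, 10) → (-6, 10)
T4 reflect across y = 0: (-6, 10) → (-6, -10)
T5 shear: y ← y + 1/2·x: (-6, -10) → (-6, -13)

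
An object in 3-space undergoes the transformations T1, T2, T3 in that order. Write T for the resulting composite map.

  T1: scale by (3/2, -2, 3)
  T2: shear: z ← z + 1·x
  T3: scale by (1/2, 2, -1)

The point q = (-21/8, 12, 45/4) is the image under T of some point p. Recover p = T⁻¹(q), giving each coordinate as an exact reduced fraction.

p = (-7/2, -3, -2)

T1 = [3/2 0 0 0; 0 -2 0 0; 0 0 3 0; 0 0 0 1]
T2·T1 = [3/2 0 0 0; 0 -2 0 0; 3/2 0 3 0; 0 0 0 1]
T3·…·T1 = [3/4 0 0 0; 0 -4 0 0; -3/2 0 -3 0; 0 0 0 1]
det M = 9; M⁻¹ = [4/3 0 0 0; 0 -1/4 0 0; -2/3 0 -1/3 0; 0 0 0 1]
M⁻¹ · (-21/8, 12, 45/4)ᵀ = (-7/2, -3, -2)ᵀ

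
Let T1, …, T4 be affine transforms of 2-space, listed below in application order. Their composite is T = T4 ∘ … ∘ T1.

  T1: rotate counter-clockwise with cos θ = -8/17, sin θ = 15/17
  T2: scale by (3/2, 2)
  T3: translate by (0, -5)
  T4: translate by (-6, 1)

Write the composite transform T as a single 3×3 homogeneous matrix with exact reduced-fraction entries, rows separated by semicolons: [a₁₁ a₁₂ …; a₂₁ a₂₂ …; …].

T = [-12/17 -45/34 -6; 30/17 -16/17 -4; 0 0 1]

T1 = [-8/17 -15/17 0; 15/17 -8/17 0; 0 0 1]
T2·T1 = [-12/17 -45/34 0; 30/17 -16/17 0; 0 0 1]
T3·…·T1 = [-12/17 -45/34 0; 30/17 -16/17 -5; 0 0 1]
T4·…·T1 = [-12/17 -45/34 -6; 30/17 -16/17 -4; 0 0 1]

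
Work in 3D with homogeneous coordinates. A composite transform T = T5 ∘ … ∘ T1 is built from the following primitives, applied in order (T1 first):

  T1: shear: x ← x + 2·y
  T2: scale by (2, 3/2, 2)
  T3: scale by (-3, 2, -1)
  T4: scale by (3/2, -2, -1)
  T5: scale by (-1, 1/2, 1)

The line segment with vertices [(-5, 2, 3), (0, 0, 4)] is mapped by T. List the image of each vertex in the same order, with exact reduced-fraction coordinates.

T1 shear: x ← x + 2·y: (-5, 2, 3) → (-1, 2, 3); (0, 0, 4) → (0, 0, 4)
T2 scale by (2, 3/2, 2): (-1, 2, 3) → (-2, 3, 6); (0, 0, 4) → (0, 0, 8)
T3 scale by (-3, 2, -1): (-2, 3, 6) → (6, 6, -6); (0, 0, 8) → (0, 0, -8)
T4 scale by (3/2, -2, -1): (6, 6, -6) → (9, -12, 6); (0, 0, -8) → (0, 0, 8)
T5 scale by (-1, 1/2, 1): (9, -12, 6) → (-9, -6, 6); (0, 0, 8) → (0, 0, 8)

image vertices: (-9, -6, 6), (0, 0, 8)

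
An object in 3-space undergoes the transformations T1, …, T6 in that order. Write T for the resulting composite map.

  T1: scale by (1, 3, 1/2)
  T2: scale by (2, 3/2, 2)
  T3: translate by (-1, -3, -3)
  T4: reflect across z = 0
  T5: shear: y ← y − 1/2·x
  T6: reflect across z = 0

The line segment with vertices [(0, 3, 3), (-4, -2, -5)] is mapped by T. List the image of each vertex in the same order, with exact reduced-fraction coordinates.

T1 scale by (1, 3, 1/2): (0, 3, 3) → (0, 9, 3/2); (-4, -2, -5) → (-4, -6, -5/2)
T2 scale by (2, 3/2, 2): (0, 9, 3/2) → (0, 27/2, 3); (-4, -6, -5/2) → (-8, -9, -5)
T3 translate by (-1, -3, -3): (0, 27/2, 3) → (-1, 21/2, 0); (-8, -9, -5) → (-9, -12, -8)
T4 reflect across z = 0: (-1, 21/2, 0) → (-1, 21/2, 0); (-9, -12, -8) → (-9, -12, 8)
T5 shear: y ← y − 1/2·x: (-1, 21/2, 0) → (-1, 11, 0); (-9, -12, 8) → (-9, -15/2, 8)
T6 reflect across z = 0: (-1, 11, 0) → (-1, 11, 0); (-9, -15/2, 8) → (-9, -15/2, -8)

image vertices: (-1, 11, 0), (-9, -15/2, -8)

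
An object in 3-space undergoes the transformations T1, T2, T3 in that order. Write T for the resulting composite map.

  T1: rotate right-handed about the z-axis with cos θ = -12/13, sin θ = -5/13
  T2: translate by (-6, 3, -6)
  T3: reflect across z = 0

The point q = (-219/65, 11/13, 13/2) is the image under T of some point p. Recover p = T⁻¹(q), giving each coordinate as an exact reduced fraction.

T1 = [-12/13 5/13 0 0; -5/13 -12/13 0 0; 0 0 1 0; 0 0 0 1]
T2·T1 = [-12/13 5/13 0 -6; -5/13 -12/13 0 3; 0 0 1 -6; 0 0 0 1]
T3·…·T1 = [-12/13 5/13 0 -6; -5/13 -12/13 0 3; 0 0 -1 6; 0 0 0 1]
det M = -1; M⁻¹ = [-12/13 -5/13 0 -57/13; 5/13 -12/13 0 66/13; 0 0 -1 6; 0 0 0 1]
M⁻¹ · (-219/65, 11/13, 13/2)ᵀ = (-8/5, 3, -1/2)ᵀ

p = (-8/5, 3, -1/2)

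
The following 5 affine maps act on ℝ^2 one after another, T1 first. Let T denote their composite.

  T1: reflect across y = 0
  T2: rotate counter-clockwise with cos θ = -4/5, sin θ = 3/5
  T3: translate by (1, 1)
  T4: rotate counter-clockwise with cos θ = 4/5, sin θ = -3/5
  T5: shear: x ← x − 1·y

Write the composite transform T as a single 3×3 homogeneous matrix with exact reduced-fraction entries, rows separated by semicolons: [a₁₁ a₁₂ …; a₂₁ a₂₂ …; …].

T = [-31/25 17/25 6/5; 24/25 7/25 1/5; 0 0 1]

T1 = [1 0 0; 0 -1 0; 0 0 1]
T2·T1 = [-4/5 3/5 0; 3/5 4/5 0; 0 0 1]
T3·…·T1 = [-4/5 3/5 1; 3/5 4/5 1; 0 0 1]
T4·…·T1 = [-7/25 24/25 7/5; 24/25 7/25 1/5; 0 0 1]
T5·…·T1 = [-31/25 17/25 6/5; 24/25 7/25 1/5; 0 0 1]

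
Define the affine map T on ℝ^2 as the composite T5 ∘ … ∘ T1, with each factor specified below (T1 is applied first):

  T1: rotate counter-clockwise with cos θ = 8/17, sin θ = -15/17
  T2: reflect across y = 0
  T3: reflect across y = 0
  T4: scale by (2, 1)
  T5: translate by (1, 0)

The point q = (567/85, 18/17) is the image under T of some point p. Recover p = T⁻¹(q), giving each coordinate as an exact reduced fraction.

T1 = [8/17 15/17 0; -15/17 8/17 0; 0 0 1]
T2·T1 = [8/17 15/17 0; 15/17 -8/17 0; 0 0 1]
T3·…·T1 = [8/17 15/17 0; -15/17 8/17 0; 0 0 1]
T4·…·T1 = [16/17 30/17 0; -15/17 8/17 0; 0 0 1]
T5·…·T1 = [16/17 30/17 1; -15/17 8/17 0; 0 0 1]
det M = 2; M⁻¹ = [4/17 -15/17 -4/17; 15/34 8/17 -15/34; 0 0 1]
M⁻¹ · (567/85, 18/17)ᵀ = (2/5, 3)ᵀ

p = (2/5, 3)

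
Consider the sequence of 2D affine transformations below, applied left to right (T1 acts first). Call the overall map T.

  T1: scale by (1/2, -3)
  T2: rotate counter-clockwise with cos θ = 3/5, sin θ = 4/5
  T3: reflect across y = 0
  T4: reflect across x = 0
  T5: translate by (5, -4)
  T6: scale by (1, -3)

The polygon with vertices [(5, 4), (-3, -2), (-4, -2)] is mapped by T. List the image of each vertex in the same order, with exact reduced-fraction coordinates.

image vertices: (-61/10, -18/5), (107/10, 96/5), (11, 18)

T1 scale by (1/2, -3): (5, 4) → (5/2, -12); (-3, -2) → (-3/2, 6); (-4, -2) → (-2, 6)
T2 rotate counter-clockwise with cos θ = 3/5, sin θ = 4/5: (5/2, -12) → (111/10, -26/5); (-3/2, 6) → (-57/10, 12/5); (-2, 6) → (-6, 2)
T3 reflect across y = 0: (111/10, -26/5) → (111/10, 26/5); (-57/10, 12/5) → (-57/10, -12/5); (-6, 2) → (-6, -2)
T4 reflect across x = 0: (111/10, 26/5) → (-111/10, 26/5); (-57/10, -12/5) → (57/10, -12/5); (-6, -2) → (6, -2)
T5 translate by (5, -4): (-111/10, 26/5) → (-61/10, 6/5); (57/10, -12/5) → (107/10, -32/5); (6, -2) → (11, -6)
T6 scale by (1, -3): (-61/10, 6/5) → (-61/10, -18/5); (107/10, -32/5) → (107/10, 96/5); (11, -6) → (11, 18)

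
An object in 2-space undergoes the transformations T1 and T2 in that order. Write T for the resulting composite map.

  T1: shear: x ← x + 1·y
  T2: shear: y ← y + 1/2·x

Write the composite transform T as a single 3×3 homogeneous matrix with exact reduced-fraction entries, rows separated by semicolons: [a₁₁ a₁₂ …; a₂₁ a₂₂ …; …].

T1 = [1 1 0; 0 1 0; 0 0 1]
T2·T1 = [1 1 0; 1/2 3/2 0; 0 0 1]

T = [1 1 0; 1/2 3/2 0; 0 0 1]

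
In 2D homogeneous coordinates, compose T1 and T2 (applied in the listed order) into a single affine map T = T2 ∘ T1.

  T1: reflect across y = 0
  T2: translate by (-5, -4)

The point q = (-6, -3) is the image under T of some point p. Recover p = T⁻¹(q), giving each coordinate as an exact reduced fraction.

p = (-1, -1)

T1 = [1 0 0; 0 -1 0; 0 0 1]
T2·T1 = [1 0 -5; 0 -1 -4; 0 0 1]
det M = -1; M⁻¹ = [1 0 5; 0 -1 -4; 0 0 1]
M⁻¹ · (-6, -3)ᵀ = (-1, -1)ᵀ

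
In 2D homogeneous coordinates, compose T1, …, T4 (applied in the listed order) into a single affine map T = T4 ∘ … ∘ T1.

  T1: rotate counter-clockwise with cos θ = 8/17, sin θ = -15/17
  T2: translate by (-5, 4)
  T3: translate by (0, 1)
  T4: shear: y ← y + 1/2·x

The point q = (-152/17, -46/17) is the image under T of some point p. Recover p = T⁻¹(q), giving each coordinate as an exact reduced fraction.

p = (1, -5)

T1 = [8/17 15/17 0; -15/17 8/17 0; 0 0 1]
T2·T1 = [8/17 15/17 -5; -15/17 8/17 4; 0 0 1]
T3·…·T1 = [8/17 15/17 -5; -15/17 8/17 5; 0 0 1]
T4·…·T1 = [8/17 15/17 -5; -11/17 31/34 5/2; 0 0 1]
det M = 1; M⁻¹ = [31/34 -15/17 115/17; 11/17 8/17 35/17; 0 0 1]
M⁻¹ · (-152/17, -46/17)ᵀ = (1, -5)ᵀ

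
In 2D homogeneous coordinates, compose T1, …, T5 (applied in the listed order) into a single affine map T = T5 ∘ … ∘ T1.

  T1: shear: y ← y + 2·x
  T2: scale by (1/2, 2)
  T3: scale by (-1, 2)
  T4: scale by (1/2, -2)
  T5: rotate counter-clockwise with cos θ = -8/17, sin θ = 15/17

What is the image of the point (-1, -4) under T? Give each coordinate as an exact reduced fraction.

T(p) = (-722/17, -1521/68)

T1 shear: y ← y + 2·x: (-1, -4) → (-1, -6)
T2 scale by (1/2, 2): (-1, -6) → (-1/2, -12)
T3 scale by (-1, 2): (-1/2, -12) → (1/2, -24)
T4 scale by (1/2, -2): (1/2, -24) → (1/4, 48)
T5 rotate counter-clockwise with cos θ = -8/17, sin θ = 15/17: (1/4, 48) → (-722/17, -1521/68)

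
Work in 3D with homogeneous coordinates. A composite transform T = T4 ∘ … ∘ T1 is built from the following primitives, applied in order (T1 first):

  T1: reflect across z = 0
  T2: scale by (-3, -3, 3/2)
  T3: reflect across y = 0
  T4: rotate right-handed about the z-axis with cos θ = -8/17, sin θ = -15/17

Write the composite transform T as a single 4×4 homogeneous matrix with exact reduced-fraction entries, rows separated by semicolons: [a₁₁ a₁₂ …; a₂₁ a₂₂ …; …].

T = [24/17 45/17 0 0; 45/17 -24/17 0 0; 0 0 -3/2 0; 0 0 0 1]

T1 = [1 0 0 0; 0 1 0 0; 0 0 -1 0; 0 0 0 1]
T2·T1 = [-3 0 0 0; 0 -3 0 0; 0 0 -3/2 0; 0 0 0 1]
T3·…·T1 = [-3 0 0 0; 0 3 0 0; 0 0 -3/2 0; 0 0 0 1]
T4·…·T1 = [24/17 45/17 0 0; 45/17 -24/17 0 0; 0 0 -3/2 0; 0 0 0 1]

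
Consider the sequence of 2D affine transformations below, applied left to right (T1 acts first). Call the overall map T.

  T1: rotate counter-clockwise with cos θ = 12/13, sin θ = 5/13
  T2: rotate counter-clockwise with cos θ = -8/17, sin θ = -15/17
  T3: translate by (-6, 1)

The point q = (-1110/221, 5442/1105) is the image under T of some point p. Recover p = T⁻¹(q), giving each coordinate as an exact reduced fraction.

T1 = [12/13 -5/13 0; 5/13 12/13 0; 0 0 1]
T2·T1 = [-21/221 220/221 0; -220/221 -21/221 0; 0 0 1]
T3·…·T1 = [-21/221 220/221 -6; -220/221 -21/221 1; 0 0 1]
det M = 1; M⁻¹ = [-21/221 -220/221 94/221; 220/221 -21/221 1341/221; 0 0 1]
M⁻¹ · (-1110/221, 5442/1105)ᵀ = (-4, 3/5)ᵀ

p = (-4, 3/5)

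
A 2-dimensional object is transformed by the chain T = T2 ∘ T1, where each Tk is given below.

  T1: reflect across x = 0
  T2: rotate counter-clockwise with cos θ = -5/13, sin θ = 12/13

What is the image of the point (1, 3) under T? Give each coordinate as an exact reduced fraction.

T1 reflect across x = 0: (1, 3) → (-1, 3)
T2 rotate counter-clockwise with cos θ = -5/13, sin θ = 12/13: (-1, 3) → (-31/13, -27/13)

T(p) = (-31/13, -27/13)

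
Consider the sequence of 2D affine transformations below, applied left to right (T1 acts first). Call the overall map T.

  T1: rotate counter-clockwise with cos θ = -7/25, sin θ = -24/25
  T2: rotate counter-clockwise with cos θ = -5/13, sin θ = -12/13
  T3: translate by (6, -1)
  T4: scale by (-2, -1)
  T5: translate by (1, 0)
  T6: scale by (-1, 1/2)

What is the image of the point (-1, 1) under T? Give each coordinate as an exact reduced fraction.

T(p) = (3673/325, 391/325)

T1 rotate counter-clockwise with cos θ = -7/25, sin θ = -24/25: (-1, 1) → (31/25, 17/25)
T2 rotate counter-clockwise with cos θ = -5/13, sin θ = -12/13: (31/25, 17/25) → (49/325, -457/325)
T3 translate by (6, -1): (49/325, -457/325) → (1999/325, -782/325)
T4 scale by (-2, -1): (1999/325, -782/325) → (-3998/325, 782/325)
T5 translate by (1, 0): (-3998/325, 782/325) → (-3673/325, 782/325)
T6 scale by (-1, 1/2): (-3673/325, 782/325) → (3673/325, 391/325)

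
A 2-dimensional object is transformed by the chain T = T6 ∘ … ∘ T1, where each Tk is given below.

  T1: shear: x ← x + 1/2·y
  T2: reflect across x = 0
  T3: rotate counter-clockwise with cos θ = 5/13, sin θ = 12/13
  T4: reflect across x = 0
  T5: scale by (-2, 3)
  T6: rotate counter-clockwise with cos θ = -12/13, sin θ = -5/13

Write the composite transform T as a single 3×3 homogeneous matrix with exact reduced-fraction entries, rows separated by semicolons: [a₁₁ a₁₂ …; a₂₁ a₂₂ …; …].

T = [-60/169 333/169 0; 482/169 181/169 0; 0 0 1]

T1 = [1 1/2 0; 0 1 0; 0 0 1]
T2·T1 = [-1 -1/2 0; 0 1 0; 0 0 1]
T3·…·T1 = [-5/13 -29/26 0; -12/13 -1/13 0; 0 0 1]
T4·…·T1 = [5/13 29/26 0; -12/13 -1/13 0; 0 0 1]
T5·…·T1 = [-10/13 -29/13 0; -36/13 -3/13 0; 0 0 1]
T6·…·T1 = [-60/169 333/169 0; 482/169 181/169 0; 0 0 1]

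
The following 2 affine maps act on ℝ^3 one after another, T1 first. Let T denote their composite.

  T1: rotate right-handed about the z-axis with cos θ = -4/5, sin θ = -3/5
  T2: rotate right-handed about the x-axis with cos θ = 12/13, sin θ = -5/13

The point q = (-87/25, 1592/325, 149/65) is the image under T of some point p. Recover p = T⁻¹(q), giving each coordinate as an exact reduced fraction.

p = (3/5, -5, 4)

T1 = [-4/5 3/5 0 0; -3/5 -4/5 0 0; 0 0 1 0; 0 0 0 1]
T2·T1 = [-4/5 3/5 0 0; -36/65 -48/65 5/13 0; 3/13 4/13 12/13 0; 0 0 0 1]
det M = 1; M⁻¹ = [-4/5 -36/65 3/13 0; 3/5 -48/65 4/13 0; 0 5/13 12/13 0; 0 0 0 1]
M⁻¹ · (-87/25, 1592/325, 149/65)ᵀ = (3/5, -5, 4)ᵀ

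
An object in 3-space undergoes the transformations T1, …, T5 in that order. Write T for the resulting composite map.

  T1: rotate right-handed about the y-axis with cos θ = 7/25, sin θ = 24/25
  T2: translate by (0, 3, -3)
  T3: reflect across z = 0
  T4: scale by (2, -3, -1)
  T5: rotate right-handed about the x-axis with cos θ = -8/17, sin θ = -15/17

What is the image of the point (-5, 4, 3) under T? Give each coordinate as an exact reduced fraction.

T(p) = (74/25, 1038/85, 7347/425)

T1 rotate right-handed about the y-axis with cos θ = 7/25, sin θ = 24/25: (-5, 4, 3) → (37/25, 4, 141/25)
T2 translate by (0, 3, -3): (37/25, 4, 141/25) → (37/25, 7, 66/25)
T3 reflect across z = 0: (37/25, 7, 66/25) → (37/25, 7, -66/25)
T4 scale by (2, -3, -1): (37/25, 7, -66/25) → (74/25, -21, 66/25)
T5 rotate right-handed about the x-axis with cos θ = -8/17, sin θ = -15/17: (74/25, -21, 66/25) → (74/25, 1038/85, 7347/425)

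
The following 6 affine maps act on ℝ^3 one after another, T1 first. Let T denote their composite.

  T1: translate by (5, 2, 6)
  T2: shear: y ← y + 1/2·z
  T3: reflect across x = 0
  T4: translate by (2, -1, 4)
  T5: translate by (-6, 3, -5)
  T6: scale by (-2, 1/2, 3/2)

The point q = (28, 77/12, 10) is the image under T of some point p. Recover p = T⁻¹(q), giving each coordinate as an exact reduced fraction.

T1 = [1 0 0 5; 0 1 0 2; 0 0 1 6; 0 0 0 1]
T2·T1 = [1 0 0 5; 0 1 1/2 5; 0 0 1 6; 0 0 0 1]
T3·…·T1 = [-1 0 0 -5; 0 1 1/2 5; 0 0 1 6; 0 0 0 1]
T4·…·T1 = [-1 0 0 -3; 0 1 1/2 4; 0 0 1 10; 0 0 0 1]
T5·…·T1 = [-1 0 0 -9; 0 1 1/2 7; 0 0 1 5; 0 0 0 1]
T6·…·T1 = [2 0 0 18; 0 1/2 1/4 7/2; 0 0 3/2 15/2; 0 0 0 1]
det M = 3/2; M⁻¹ = [1/2 0 0 -9; 0 2 -1/3 -9/2; 0 0 2/3 -5; 0 0 0 1]
M⁻¹ · (28, 77/12, 10)ᵀ = (5, 5, 5/3)ᵀ

p = (5, 5, 5/3)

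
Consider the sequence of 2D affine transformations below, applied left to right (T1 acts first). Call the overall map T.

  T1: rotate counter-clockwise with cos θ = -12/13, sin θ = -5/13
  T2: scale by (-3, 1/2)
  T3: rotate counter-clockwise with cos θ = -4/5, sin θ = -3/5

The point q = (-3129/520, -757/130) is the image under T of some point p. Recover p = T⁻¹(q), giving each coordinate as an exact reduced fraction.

p = (7/4, -3)

T1 = [-12/13 5/13 0; -5/13 -12/13 0; 0 0 1]
T2·T1 = [36/13 -15/13 0; -5/26 -6/13 0; 0 0 1]
T3·…·T1 = [-303/130 42/65 0; -98/65 69/65 0; 0 0 1]
det M = -3/2; M⁻¹ = [-46/65 28/65 0; -196/195 101/65 0; 0 0 1]
M⁻¹ · (-3129/520, -757/130)ᵀ = (7/4, -3)ᵀ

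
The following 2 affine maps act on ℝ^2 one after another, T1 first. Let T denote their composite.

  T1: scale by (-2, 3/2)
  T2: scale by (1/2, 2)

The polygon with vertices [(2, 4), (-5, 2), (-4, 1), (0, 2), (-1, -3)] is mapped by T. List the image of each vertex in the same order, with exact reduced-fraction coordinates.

T1 scale by (-2, 3/2): (2, 4) → (-4, 6); (-5, 2) → (10, 3); (-4, 1) → (8, 3/2); (0, 2) → (0, 3); (-1, -3) → (2, -9/2)
T2 scale by (1/2, 2): (-4, 6) → (-2, 12); (10, 3) → (5, 6); (8, 3/2) → (4, 3); (0, 3) → (0, 6); (2, -9/2) → (1, -9)

image vertices: (-2, 12), (5, 6), (4, 3), (0, 6), (1, -9)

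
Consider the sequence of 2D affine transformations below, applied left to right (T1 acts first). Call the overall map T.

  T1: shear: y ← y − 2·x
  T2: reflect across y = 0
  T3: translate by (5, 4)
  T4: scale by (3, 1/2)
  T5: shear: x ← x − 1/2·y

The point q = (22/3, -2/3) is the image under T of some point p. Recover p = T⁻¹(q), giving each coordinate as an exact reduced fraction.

p = (-8/3, 0)

T1 = [1 0 0; -2 1 0; 0 0 1]
T2·T1 = [1 0 0; 2 -1 0; 0 0 1]
T3·…·T1 = [1 0 5; 2 -1 4; 0 0 1]
T4·…·T1 = [3 0 15; 1 -1/2 2; 0 0 1]
T5·…·T1 = [5/2 1/4 14; 1 -1/2 2; 0 0 1]
det M = -3/2; M⁻¹ = [1/3 1/6 -5; 2/3 -5/3 -6; 0 0 1]
M⁻¹ · (22/3, -2/3)ᵀ = (-8/3, 0)ᵀ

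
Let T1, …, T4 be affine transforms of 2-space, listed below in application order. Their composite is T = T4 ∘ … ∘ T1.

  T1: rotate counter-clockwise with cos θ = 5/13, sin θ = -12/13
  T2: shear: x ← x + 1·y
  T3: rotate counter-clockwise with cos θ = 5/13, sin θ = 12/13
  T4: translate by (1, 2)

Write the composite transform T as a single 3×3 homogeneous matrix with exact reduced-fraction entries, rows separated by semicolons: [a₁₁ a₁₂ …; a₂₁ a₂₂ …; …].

T1 = [5/13 12/13 0; -12/13 5/13 0; 0 0 1]
T2·T1 = [-7/13 17/13 0; -12/13 5/13 0; 0 0 1]
T3·…·T1 = [109/169 25/169 0; -144/169 229/169 0; 0 0 1]
T4·…·T1 = [109/169 25/169 1; -144/169 229/169 2; 0 0 1]

T = [109/169 25/169 1; -144/169 229/169 2; 0 0 1]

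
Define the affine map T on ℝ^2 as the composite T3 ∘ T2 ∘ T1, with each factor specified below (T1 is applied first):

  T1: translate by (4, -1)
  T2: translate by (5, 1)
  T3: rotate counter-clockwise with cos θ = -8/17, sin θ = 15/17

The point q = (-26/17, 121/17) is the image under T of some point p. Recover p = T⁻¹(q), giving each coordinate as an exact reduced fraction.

p = (-2, -2)

T1 = [1 0 4; 0 1 -1; 0 0 1]
T2·T1 = [1 0 9; 0 1 0; 0 0 1]
T3·…·T1 = [-8/17 -15/17 -72/17; 15/17 -8/17 135/17; 0 0 1]
det M = 1; M⁻¹ = [-8/17 15/17 -9; -15/17 -8/17 0; 0 0 1]
M⁻¹ · (-26/17, 121/17)ᵀ = (-2, -2)ᵀ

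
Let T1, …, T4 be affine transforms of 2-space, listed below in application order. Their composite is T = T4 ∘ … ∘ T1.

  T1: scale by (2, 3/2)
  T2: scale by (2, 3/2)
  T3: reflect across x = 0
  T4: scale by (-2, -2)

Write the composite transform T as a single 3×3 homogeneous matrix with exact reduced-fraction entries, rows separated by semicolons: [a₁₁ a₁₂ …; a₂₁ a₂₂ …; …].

T1 = [2 0 0; 0 3/2 0; 0 0 1]
T2·T1 = [4 0 0; 0 9/4 0; 0 0 1]
T3·…·T1 = [-4 0 0; 0 9/4 0; 0 0 1]
T4·…·T1 = [8 0 0; 0 -9/2 0; 0 0 1]

T = [8 0 0; 0 -9/2 0; 0 0 1]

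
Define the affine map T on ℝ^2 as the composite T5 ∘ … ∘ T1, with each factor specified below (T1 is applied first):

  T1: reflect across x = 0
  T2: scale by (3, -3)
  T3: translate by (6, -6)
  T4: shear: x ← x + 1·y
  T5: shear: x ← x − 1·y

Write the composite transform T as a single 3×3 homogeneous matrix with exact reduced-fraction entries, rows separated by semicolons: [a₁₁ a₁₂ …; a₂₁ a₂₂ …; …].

T1 = [-1 0 0; 0 1 0; 0 0 1]
T2·T1 = [-3 0 0; 0 -3 0; 0 0 1]
T3·…·T1 = [-3 0 6; 0 -3 -6; 0 0 1]
T4·…·T1 = [-3 -3 0; 0 -3 -6; 0 0 1]
T5·…·T1 = [-3 0 6; 0 -3 -6; 0 0 1]

T = [-3 0 6; 0 -3 -6; 0 0 1]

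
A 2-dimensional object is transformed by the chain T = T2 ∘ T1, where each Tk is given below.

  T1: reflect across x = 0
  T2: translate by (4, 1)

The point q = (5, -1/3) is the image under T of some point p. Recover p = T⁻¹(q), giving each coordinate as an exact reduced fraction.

p = (-1, -4/3)

T1 = [-1 0 0; 0 1 0; 0 0 1]
T2·T1 = [-1 0 4; 0 1 1; 0 0 1]
det M = -1; M⁻¹ = [-1 0 4; 0 1 -1; 0 0 1]
M⁻¹ · (5, -1/3)ᵀ = (-1, -4/3)ᵀ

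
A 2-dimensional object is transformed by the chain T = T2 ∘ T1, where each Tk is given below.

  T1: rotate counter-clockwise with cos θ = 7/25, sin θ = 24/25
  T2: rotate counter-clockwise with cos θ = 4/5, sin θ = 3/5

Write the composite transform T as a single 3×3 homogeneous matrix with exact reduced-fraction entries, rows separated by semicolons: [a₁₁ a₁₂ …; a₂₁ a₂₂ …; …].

T = [-44/125 -117/125 0; 117/125 -44/125 0; 0 0 1]

T1 = [7/25 -24/25 0; 24/25 7/25 0; 0 0 1]
T2·T1 = [-44/125 -117/125 0; 117/125 -44/125 0; 0 0 1]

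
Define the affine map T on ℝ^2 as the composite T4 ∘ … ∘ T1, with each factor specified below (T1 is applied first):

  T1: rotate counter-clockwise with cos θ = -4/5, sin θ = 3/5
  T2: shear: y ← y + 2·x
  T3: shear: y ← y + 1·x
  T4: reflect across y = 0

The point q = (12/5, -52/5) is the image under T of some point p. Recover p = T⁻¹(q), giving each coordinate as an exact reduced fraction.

p = (0, -4)

T1 = [-4/5 -3/5 0; 3/5 -4/5 0; 0 0 1]
T2·T1 = [-4/5 -3/5 0; -1 -2 0; 0 0 1]
T3·…·T1 = [-4/5 -3/5 0; -9/5 -13/5 0; 0 0 1]
T4·…·T1 = [-4/5 -3/5 0; 9/5 13/5 0; 0 0 1]
det M = -1; M⁻¹ = [-13/5 -3/5 0; 9/5 4/5 0; 0 0 1]
M⁻¹ · (12/5, -52/5)ᵀ = (0, -4)ᵀ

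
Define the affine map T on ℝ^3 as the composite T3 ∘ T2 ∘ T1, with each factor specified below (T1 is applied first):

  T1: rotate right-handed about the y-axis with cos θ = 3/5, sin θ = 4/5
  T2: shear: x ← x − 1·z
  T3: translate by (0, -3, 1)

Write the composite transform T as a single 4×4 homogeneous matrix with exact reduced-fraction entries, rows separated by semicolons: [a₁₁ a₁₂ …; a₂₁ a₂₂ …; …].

T = [7/5 0 1/5 0; 0 1 0 -3; -4/5 0 3/5 1; 0 0 0 1]

T1 = [3/5 0 4/5 0; 0 1 0 0; -4/5 0 3/5 0; 0 0 0 1]
T2·T1 = [7/5 0 1/5 0; 0 1 0 0; -4/5 0 3/5 0; 0 0 0 1]
T3·…·T1 = [7/5 0 1/5 0; 0 1 0 -3; -4/5 0 3/5 1; 0 0 0 1]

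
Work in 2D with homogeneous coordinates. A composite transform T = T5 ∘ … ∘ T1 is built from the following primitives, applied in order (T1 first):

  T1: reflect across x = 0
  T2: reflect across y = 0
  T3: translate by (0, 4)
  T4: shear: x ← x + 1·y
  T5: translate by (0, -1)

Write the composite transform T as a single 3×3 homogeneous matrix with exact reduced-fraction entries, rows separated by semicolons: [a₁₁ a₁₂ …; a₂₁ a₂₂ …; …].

T = [-1 -1 4; 0 -1 3; 0 0 1]

T1 = [-1 0 0; 0 1 0; 0 0 1]
T2·T1 = [-1 0 0; 0 -1 0; 0 0 1]
T3·…·T1 = [-1 0 0; 0 -1 4; 0 0 1]
T4·…·T1 = [-1 -1 4; 0 -1 4; 0 0 1]
T5·…·T1 = [-1 -1 4; 0 -1 3; 0 0 1]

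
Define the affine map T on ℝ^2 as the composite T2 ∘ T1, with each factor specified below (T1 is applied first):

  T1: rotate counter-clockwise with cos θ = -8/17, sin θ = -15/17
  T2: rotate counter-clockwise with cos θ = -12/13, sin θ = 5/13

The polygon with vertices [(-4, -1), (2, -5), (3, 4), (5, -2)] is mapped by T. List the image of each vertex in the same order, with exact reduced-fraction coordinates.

T1 rotate counter-clockwise with cos θ = -8/17, sin θ = -15/17: (-4, -1) → (1, 4); (2, -5) → (-91/17, 10/17); (3, 4) → (36/17, -77/17); (5, -2) → (-70/17, -59/17)
T2 rotate counter-clockwise with cos θ = -12/13, sin θ = 5/13: (1, 4) → (-32/13, -43/13); (-91/17, 10/17) → (1042/221, -575/221); (36/17, -77/17) → (-47/221, 1104/221); (-70/17, -59/17) → (1135/221, 358/221)

image vertices: (-32/13, -43/13), (1042/221, -575/221), (-47/221, 1104/221), (1135/221, 358/221)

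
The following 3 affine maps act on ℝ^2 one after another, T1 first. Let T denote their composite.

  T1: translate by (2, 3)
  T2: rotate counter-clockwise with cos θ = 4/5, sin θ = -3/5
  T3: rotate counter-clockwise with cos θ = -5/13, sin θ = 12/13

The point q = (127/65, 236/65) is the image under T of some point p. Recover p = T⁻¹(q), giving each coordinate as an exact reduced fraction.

p = (2, -4)

T1 = [1 0 2; 0 1 3; 0 0 1]
T2·T1 = [4/5 3/5 17/5; -3/5 4/5 6/5; 0 0 1]
T3·…·T1 = [16/65 -63/65 -157/65; 63/65 16/65 174/65; 0 0 1]
det M = 1; M⁻¹ = [16/65 63/65 -2; -63/65 16/65 -3; 0 0 1]
M⁻¹ · (127/65, 236/65)ᵀ = (2, -4)ᵀ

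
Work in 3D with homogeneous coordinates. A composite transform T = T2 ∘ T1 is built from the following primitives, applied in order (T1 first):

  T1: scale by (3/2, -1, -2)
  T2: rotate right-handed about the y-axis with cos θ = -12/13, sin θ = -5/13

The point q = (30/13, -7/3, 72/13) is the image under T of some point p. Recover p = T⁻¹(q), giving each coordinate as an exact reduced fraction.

p = (0, 7/3, 3)

T1 = [3/2 0 0 0; 0 -1 0 0; 0 0 -2 0; 0 0 0 1]
T2·T1 = [-18/13 0 10/13 0; 0 -1 0 0; 15/26 0 24/13 0; 0 0 0 1]
det M = 3; M⁻¹ = [-8/13 0 10/39 0; 0 -1 0 0; 5/26 0 6/13 0; 0 0 0 1]
M⁻¹ · (30/13, -7/3, 72/13)ᵀ = (0, 7/3, 3)ᵀ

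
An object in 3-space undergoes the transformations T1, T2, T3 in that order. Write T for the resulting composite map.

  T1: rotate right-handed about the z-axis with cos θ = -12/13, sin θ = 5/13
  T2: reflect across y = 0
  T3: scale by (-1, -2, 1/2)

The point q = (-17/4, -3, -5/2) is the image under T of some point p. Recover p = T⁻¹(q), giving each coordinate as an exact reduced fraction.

p = (-9/2, -1/4, -5)

T1 = [-12/13 -5/13 0 0; 5/13 -12/13 0 0; 0 0 1 0; 0 0 0 1]
T2·T1 = [-12/13 -5/13 0 0; -5/13 12/13 0 0; 0 0 1 0; 0 0 0 1]
T3·…·T1 = [12/13 5/13 0 0; 10/13 -24/13 0 0; 0 0 1/2 0; 0 0 0 1]
det M = -1; M⁻¹ = [12/13 5/26 0 0; 5/13 -6/13 0 0; 0 0 2 0; 0 0 0 1]
M⁻¹ · (-17/4, -3, -5/2)ᵀ = (-9/2, -1/4, -5)ᵀ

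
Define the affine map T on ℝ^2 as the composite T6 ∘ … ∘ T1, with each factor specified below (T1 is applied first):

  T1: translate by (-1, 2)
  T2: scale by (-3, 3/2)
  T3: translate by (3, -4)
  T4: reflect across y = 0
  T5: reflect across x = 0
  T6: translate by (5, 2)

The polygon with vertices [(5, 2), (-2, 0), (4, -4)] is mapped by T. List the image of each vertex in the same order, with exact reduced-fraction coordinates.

T1 translate by (-1, 2): (5, 2) → (4, 4); (-2, 0) → (-3, 2); (4, -4) → (3, -2)
T2 scale by (-3, 3/2): (4, 4) → (-12, 6); (-3, 2) → (9, 3); (3, -2) → (-9, -3)
T3 translate by (3, -4): (-12, 6) → (-9, 2); (9, 3) → (12, -1); (-9, -3) → (-6, -7)
T4 reflect across y = 0: (-9, 2) → (-9, -2); (12, -1) → (12, 1); (-6, -7) → (-6, 7)
T5 reflect across x = 0: (-9, -2) → (9, -2); (12, 1) → (-12, 1); (-6, 7) → (6, 7)
T6 translate by (5, 2): (9, -2) → (14, 0); (-12, 1) → (-7, 3); (6, 7) → (11, 9)

image vertices: (14, 0), (-7, 3), (11, 9)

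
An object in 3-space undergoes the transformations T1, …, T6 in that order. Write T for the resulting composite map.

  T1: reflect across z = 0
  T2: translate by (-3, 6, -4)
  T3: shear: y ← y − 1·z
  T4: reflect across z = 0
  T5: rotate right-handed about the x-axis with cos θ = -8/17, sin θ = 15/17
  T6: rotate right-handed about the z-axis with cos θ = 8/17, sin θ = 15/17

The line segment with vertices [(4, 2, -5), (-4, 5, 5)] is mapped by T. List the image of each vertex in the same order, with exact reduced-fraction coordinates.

image vertices: (751/289, -73/289, 113/17), (3473/289, -4145/289, 228/17)

T1 reflect across z = 0: (4, 2, -5) → (4, 2, 5); (-4, 5, 5) → (-4, 5, -5)
T2 translate by (-3, 6, -4): (4, 2, 5) → (1, 8, 1); (-4, 5, -5) → (-7, 11, -9)
T3 shear: y ← y − 1·z: (1, 8, 1) → (1, 7, 1); (-7, 11, -9) → (-7, 20, -9)
T4 reflect across z = 0: (1, 7, 1) → (1, 7, -1); (-7, 20, -9) → (-7, 20, 9)
T5 rotate right-handed about the x-axis with cos θ = -8/17, sin θ = 15/17: (1, 7, -1) → (1, -41/17, 113/17); (-7, 20, 9) → (-7, -295/17, 228/17)
T6 rotate right-handed about the z-axis with cos θ = 8/17, sin θ = 15/17: (1, -41/17, 113/17) → (751/289, -73/289, 113/17); (-7, -295/17, 228/17) → (3473/289, -4145/289, 228/17)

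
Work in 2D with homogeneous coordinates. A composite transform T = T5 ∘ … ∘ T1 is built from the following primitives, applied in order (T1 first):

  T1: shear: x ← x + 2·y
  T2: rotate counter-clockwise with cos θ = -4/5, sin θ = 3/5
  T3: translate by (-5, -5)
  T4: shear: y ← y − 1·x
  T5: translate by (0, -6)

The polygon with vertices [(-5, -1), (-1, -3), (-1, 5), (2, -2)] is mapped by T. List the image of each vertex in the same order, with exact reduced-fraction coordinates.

image vertices: (6/5, -78/5), (12/5, -76/5), (-76/5, 28/5), (-11/5, -42/5)

T1 shear: x ← x + 2·y: (-5, -1) → (-7, -1); (-1, -3) → (-7, -3); (-1, 5) → (9, 5); (2, -2) → (-2, -2)
T2 rotate counter-clockwise with cos θ = -4/5, sin θ = 3/5: (-7, -1) → (31/5, -17/5); (-7, -3) → (37/5, -9/5); (9, 5) → (-51/5, 7/5); (-2, -2) → (14/5, 2/5)
T3 translate by (-5, -5): (31/5, -17/5) → (6/5, -42/5); (37/5, -9/5) → (12/5, -34/5); (-51/5, 7/5) → (-76/5, -18/5); (14/5, 2/5) → (-11/5, -23/5)
T4 shear: y ← y − 1·x: (6/5, -42/5) → (6/5, -48/5); (12/5, -34/5) → (12/5, -46/5); (-76/5, -18/5) → (-76/5, 58/5); (-11/5, -23/5) → (-11/5, -12/5)
T5 translate by (0, -6): (6/5, -48/5) → (6/5, -78/5); (12/5, -46/5) → (12/5, -76/5); (-76/5, 58/5) → (-76/5, 28/5); (-11/5, -12/5) → (-11/5, -42/5)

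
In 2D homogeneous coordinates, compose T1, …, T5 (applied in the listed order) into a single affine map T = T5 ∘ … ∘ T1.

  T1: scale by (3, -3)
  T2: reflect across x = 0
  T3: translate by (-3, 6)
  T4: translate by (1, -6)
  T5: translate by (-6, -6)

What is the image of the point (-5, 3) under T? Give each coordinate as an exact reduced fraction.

T(p) = (7, -15)

T1 scale by (3, -3): (-5, 3) → (-15, -9)
T2 reflect across x = 0: (-15, -9) → (15, -9)
T3 translate by (-3, 6): (15, -9) → (12, -3)
T4 translate by (1, -6): (12, -3) → (13, -9)
T5 translate by (-6, -6): (13, -9) → (7, -15)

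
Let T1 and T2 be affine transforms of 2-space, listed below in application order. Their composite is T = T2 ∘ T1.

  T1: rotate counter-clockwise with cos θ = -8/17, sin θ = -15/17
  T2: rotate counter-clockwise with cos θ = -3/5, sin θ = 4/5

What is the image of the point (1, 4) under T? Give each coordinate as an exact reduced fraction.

T(p) = (32/85, 349/85)

T1 rotate counter-clockwise with cos θ = -8/17, sin θ = -15/17: (1, 4) → (52/17, -47/17)
T2 rotate counter-clockwise with cos θ = -3/5, sin θ = 4/5: (52/17, -47/17) → (32/85, 349/85)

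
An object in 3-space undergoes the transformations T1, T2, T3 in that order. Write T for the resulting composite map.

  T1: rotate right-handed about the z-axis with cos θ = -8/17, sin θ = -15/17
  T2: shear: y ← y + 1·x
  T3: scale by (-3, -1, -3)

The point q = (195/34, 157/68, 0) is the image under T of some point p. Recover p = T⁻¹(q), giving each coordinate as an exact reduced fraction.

p = (5/4, -3/2, 0)

T1 = [-8/17 15/17 0 0; -15/17 -8/17 0 0; 0 0 1 0; 0 0 0 1]
T2·T1 = [-8/17 15/17 0 0; -23/17 7/17 0 0; 0 0 1 0; 0 0 0 1]
T3·…·T1 = [24/17 -45/17 0 0; 23/17 -7/17 0 0; 0 0 -3 0; 0 0 0 1]
det M = -9; M⁻¹ = [-7/51 15/17 0 0; -23/51 8/17 0 0; 0 0 -1/3 0; 0 0 0 1]
M⁻¹ · (195/34, 157/68, 0)ᵀ = (5/4, -3/2, 0)ᵀ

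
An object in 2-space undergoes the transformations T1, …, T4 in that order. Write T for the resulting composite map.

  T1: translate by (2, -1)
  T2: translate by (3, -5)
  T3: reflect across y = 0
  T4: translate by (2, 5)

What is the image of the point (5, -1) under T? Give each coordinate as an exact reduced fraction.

T(p) = (12, 12)

T1 translate by (2, -1): (5, -1) → (7, -2)
T2 translate by (3, -5): (7, -2) → (10, -7)
T3 reflect across y = 0: (10, -7) → (10, 7)
T4 translate by (2, 5): (10, 7) → (12, 12)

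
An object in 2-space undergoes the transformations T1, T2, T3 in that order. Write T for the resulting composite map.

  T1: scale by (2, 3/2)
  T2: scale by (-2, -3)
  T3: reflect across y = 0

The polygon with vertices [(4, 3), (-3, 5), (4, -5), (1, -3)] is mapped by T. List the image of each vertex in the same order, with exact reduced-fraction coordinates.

T1 scale by (2, 3/2): (4, 3) → (8, 9/2); (-3, 5) → (-6, 15/2); (4, -5) → (8, -15/2); (1, -3) → (2, -9/2)
T2 scale by (-2, -3): (8, 9/2) → (-16, -27/2); (-6, 15/2) → (12, -45/2); (8, -15/2) → (-16, 45/2); (2, -9/2) → (-4, 27/2)
T3 reflect across y = 0: (-16, -27/2) → (-16, 27/2); (12, -45/2) → (12, 45/2); (-16, 45/2) → (-16, -45/2); (-4, 27/2) → (-4, -27/2)

image vertices: (-16, 27/2), (12, 45/2), (-16, -45/2), (-4, -27/2)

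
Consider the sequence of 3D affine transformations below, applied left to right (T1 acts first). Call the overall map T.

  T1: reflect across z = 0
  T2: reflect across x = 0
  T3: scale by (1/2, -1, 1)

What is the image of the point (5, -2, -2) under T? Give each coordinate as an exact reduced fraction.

T(p) = (-5/2, 2, 2)

T1 reflect across z = 0: (5, -2, -2) → (5, -2, 2)
T2 reflect across x = 0: (5, -2, 2) → (-5, -2, 2)
T3 scale by (1/2, -1, 1): (-5, -2, 2) → (-5/2, 2, 2)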